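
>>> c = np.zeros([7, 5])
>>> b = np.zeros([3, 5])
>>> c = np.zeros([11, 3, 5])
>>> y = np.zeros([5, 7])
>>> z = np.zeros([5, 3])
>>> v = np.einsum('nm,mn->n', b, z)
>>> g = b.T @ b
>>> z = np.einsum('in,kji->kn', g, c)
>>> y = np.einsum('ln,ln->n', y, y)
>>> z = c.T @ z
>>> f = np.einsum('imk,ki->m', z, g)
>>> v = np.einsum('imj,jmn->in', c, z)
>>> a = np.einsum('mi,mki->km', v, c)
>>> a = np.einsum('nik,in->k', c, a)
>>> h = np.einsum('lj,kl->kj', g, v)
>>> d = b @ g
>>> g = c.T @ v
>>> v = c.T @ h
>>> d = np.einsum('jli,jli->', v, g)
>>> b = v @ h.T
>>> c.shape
(11, 3, 5)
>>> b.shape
(5, 3, 11)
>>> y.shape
(7,)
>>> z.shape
(5, 3, 5)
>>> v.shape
(5, 3, 5)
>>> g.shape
(5, 3, 5)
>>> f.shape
(3,)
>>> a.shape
(5,)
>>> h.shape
(11, 5)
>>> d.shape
()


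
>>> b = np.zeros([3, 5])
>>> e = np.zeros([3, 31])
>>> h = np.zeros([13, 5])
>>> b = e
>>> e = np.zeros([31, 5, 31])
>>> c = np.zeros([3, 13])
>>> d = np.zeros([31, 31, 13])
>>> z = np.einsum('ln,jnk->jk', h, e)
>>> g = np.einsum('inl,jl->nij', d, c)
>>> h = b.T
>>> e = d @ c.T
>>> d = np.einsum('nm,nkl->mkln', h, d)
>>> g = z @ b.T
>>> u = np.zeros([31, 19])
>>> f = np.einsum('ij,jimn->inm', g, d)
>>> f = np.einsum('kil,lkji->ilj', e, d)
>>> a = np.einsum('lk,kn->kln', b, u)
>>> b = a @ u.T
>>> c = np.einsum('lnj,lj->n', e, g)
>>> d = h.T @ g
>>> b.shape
(31, 3, 31)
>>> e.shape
(31, 31, 3)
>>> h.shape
(31, 3)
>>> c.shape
(31,)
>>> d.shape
(3, 3)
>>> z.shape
(31, 31)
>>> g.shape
(31, 3)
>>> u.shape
(31, 19)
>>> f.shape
(31, 3, 13)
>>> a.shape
(31, 3, 19)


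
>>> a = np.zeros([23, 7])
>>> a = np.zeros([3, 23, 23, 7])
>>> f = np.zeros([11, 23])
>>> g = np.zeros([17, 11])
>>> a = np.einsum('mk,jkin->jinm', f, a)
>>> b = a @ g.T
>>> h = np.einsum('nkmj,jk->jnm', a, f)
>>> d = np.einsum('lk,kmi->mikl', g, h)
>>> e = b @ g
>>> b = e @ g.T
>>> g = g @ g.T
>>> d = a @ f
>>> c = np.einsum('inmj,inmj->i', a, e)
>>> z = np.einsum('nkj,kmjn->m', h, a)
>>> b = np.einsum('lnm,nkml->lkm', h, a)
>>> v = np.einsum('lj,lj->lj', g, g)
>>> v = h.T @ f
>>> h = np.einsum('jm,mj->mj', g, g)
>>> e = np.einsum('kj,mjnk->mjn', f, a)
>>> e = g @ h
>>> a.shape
(3, 23, 7, 11)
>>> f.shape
(11, 23)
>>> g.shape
(17, 17)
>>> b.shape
(11, 23, 7)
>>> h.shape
(17, 17)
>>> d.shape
(3, 23, 7, 23)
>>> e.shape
(17, 17)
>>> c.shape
(3,)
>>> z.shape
(23,)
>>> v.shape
(7, 3, 23)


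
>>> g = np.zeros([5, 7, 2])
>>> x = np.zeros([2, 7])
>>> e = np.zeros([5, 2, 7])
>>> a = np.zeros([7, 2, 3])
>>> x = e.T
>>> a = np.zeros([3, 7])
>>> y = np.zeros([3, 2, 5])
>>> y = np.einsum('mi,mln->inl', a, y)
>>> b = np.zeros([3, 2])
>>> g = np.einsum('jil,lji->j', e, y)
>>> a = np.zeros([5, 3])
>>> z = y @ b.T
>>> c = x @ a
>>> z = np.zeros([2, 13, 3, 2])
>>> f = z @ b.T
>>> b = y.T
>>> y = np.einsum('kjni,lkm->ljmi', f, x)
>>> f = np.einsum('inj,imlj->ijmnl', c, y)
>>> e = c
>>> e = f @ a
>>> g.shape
(5,)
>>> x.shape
(7, 2, 5)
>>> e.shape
(7, 3, 13, 2, 3)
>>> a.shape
(5, 3)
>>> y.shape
(7, 13, 5, 3)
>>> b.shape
(2, 5, 7)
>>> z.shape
(2, 13, 3, 2)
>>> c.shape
(7, 2, 3)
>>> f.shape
(7, 3, 13, 2, 5)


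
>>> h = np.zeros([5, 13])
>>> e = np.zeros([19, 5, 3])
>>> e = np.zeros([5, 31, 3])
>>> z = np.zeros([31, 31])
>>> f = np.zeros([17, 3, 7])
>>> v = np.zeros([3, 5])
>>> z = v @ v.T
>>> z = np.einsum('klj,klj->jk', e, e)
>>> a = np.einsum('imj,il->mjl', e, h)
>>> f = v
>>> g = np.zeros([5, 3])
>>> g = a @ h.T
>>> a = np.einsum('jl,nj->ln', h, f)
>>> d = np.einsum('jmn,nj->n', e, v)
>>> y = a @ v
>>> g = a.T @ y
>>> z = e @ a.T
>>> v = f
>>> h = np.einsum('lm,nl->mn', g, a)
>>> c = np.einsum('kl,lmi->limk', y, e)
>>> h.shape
(5, 13)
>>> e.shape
(5, 31, 3)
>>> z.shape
(5, 31, 13)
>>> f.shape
(3, 5)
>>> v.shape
(3, 5)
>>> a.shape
(13, 3)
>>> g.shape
(3, 5)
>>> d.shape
(3,)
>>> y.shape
(13, 5)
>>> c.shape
(5, 3, 31, 13)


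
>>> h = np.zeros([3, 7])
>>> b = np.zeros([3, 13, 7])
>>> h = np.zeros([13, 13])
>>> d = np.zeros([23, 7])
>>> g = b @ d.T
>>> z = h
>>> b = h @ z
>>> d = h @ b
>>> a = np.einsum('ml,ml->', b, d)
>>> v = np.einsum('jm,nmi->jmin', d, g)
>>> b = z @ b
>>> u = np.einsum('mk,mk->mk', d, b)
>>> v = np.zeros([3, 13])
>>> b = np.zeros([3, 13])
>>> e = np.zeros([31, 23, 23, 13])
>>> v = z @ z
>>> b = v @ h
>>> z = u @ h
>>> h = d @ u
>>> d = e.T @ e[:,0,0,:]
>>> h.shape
(13, 13)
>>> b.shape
(13, 13)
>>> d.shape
(13, 23, 23, 13)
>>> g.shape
(3, 13, 23)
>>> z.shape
(13, 13)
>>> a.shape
()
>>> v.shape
(13, 13)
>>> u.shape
(13, 13)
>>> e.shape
(31, 23, 23, 13)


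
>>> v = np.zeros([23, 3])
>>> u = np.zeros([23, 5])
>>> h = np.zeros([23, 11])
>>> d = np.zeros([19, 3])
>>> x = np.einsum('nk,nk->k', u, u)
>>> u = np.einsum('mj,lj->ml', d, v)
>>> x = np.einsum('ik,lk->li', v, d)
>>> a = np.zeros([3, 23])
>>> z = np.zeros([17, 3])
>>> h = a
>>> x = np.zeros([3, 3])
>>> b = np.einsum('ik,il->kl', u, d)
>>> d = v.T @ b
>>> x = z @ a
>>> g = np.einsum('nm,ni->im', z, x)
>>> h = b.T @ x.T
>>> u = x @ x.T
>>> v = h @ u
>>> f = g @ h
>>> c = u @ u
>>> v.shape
(3, 17)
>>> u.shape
(17, 17)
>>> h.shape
(3, 17)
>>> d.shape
(3, 3)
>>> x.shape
(17, 23)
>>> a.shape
(3, 23)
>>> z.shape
(17, 3)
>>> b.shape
(23, 3)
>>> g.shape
(23, 3)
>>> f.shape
(23, 17)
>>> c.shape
(17, 17)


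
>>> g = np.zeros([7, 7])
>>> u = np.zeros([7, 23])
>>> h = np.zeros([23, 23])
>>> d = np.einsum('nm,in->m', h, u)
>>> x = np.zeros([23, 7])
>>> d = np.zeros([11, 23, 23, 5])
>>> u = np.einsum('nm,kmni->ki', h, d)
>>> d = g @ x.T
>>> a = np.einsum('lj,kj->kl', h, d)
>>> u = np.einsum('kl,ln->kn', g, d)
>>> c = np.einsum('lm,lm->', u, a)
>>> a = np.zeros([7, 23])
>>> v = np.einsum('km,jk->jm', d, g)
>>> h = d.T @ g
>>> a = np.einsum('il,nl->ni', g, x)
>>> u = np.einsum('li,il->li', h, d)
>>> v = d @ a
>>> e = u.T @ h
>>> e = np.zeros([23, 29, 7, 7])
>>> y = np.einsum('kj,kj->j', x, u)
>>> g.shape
(7, 7)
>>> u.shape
(23, 7)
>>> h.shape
(23, 7)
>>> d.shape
(7, 23)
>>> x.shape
(23, 7)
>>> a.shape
(23, 7)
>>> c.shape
()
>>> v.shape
(7, 7)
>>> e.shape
(23, 29, 7, 7)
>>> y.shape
(7,)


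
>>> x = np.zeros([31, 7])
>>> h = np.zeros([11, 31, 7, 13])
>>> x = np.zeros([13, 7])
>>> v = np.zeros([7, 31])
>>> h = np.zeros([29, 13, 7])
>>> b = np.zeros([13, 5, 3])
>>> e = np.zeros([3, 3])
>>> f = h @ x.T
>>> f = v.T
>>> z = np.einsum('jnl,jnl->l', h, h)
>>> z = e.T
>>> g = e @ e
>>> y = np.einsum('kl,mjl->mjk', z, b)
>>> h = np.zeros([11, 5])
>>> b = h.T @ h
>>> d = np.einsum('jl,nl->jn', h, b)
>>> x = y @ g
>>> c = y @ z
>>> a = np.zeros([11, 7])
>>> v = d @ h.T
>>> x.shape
(13, 5, 3)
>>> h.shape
(11, 5)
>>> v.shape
(11, 11)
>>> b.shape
(5, 5)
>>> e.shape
(3, 3)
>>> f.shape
(31, 7)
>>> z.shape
(3, 3)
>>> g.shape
(3, 3)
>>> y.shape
(13, 5, 3)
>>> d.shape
(11, 5)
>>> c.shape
(13, 5, 3)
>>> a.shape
(11, 7)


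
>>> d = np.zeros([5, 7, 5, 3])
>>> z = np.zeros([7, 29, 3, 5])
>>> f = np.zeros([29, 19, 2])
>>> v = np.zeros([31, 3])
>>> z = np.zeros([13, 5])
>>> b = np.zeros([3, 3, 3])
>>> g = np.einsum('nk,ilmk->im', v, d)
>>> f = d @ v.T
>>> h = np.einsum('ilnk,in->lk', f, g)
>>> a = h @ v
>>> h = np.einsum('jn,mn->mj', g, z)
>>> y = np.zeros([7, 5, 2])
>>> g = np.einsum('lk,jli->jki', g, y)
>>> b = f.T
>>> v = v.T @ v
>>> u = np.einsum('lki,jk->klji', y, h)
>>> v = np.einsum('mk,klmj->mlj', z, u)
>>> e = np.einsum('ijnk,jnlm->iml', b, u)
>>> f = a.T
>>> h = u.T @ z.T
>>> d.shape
(5, 7, 5, 3)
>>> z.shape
(13, 5)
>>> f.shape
(3, 7)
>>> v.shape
(13, 7, 2)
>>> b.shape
(31, 5, 7, 5)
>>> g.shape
(7, 5, 2)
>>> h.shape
(2, 13, 7, 13)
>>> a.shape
(7, 3)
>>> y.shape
(7, 5, 2)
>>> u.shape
(5, 7, 13, 2)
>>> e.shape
(31, 2, 13)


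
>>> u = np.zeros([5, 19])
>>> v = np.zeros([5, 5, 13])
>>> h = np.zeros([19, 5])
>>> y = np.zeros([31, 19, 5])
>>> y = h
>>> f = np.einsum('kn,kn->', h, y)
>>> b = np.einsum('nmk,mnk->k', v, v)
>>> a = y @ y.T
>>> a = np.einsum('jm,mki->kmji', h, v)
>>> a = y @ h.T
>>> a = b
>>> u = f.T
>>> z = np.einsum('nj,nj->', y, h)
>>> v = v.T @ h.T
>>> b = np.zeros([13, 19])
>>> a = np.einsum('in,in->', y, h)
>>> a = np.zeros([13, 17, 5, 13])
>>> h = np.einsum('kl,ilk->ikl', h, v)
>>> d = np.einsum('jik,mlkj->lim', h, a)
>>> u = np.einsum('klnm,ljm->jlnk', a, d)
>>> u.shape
(19, 17, 5, 13)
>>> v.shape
(13, 5, 19)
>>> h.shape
(13, 19, 5)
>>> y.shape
(19, 5)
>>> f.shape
()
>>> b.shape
(13, 19)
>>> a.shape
(13, 17, 5, 13)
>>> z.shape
()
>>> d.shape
(17, 19, 13)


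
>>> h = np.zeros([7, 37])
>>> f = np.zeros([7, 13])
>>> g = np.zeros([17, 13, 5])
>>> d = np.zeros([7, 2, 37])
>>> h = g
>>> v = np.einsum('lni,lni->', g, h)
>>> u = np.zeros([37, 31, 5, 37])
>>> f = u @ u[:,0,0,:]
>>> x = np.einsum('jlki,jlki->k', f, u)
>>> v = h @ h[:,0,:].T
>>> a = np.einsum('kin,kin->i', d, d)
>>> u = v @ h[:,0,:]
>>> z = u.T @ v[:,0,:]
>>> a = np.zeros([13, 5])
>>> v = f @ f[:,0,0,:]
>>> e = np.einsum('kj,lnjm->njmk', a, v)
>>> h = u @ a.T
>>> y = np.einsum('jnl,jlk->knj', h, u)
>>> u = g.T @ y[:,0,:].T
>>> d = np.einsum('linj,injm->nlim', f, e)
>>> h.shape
(17, 13, 13)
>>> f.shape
(37, 31, 5, 37)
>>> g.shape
(17, 13, 5)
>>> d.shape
(5, 37, 31, 13)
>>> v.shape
(37, 31, 5, 37)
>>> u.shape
(5, 13, 5)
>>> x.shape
(5,)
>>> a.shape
(13, 5)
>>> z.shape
(5, 13, 17)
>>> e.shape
(31, 5, 37, 13)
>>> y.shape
(5, 13, 17)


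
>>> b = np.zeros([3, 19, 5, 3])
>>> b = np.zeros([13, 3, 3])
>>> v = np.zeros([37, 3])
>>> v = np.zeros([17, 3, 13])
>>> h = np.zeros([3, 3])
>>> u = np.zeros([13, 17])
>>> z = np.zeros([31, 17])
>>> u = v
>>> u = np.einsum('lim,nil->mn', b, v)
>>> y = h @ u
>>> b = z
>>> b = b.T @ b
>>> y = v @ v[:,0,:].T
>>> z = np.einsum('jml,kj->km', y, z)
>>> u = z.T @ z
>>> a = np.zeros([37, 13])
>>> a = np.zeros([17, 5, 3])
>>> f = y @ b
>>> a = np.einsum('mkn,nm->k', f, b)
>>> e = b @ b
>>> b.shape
(17, 17)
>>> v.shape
(17, 3, 13)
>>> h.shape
(3, 3)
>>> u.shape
(3, 3)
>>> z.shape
(31, 3)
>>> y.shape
(17, 3, 17)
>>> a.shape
(3,)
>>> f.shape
(17, 3, 17)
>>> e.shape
(17, 17)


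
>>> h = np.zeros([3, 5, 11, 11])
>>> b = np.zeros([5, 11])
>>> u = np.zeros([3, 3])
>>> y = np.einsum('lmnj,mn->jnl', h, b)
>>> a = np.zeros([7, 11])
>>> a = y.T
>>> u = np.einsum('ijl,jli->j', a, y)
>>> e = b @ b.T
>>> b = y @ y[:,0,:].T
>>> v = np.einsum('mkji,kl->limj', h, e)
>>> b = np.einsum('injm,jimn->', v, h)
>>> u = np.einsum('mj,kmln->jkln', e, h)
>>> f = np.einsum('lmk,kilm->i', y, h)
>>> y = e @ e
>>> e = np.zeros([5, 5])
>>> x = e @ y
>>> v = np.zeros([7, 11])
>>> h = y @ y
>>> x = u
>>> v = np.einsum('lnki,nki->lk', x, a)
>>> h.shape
(5, 5)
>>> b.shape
()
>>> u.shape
(5, 3, 11, 11)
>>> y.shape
(5, 5)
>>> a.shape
(3, 11, 11)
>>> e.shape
(5, 5)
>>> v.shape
(5, 11)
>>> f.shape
(5,)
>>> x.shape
(5, 3, 11, 11)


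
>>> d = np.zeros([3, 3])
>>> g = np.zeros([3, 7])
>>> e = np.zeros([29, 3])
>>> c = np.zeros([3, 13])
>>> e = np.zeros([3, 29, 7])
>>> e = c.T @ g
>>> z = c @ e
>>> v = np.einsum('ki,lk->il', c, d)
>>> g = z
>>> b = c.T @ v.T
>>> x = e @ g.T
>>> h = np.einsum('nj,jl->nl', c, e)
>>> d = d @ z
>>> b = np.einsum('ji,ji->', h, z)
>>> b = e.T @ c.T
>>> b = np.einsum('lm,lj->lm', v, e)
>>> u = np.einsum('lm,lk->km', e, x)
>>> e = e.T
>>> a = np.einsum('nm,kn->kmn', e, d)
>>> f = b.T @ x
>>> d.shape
(3, 7)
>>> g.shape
(3, 7)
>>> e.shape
(7, 13)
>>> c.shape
(3, 13)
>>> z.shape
(3, 7)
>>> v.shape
(13, 3)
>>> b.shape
(13, 3)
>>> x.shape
(13, 3)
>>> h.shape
(3, 7)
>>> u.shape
(3, 7)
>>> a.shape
(3, 13, 7)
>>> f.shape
(3, 3)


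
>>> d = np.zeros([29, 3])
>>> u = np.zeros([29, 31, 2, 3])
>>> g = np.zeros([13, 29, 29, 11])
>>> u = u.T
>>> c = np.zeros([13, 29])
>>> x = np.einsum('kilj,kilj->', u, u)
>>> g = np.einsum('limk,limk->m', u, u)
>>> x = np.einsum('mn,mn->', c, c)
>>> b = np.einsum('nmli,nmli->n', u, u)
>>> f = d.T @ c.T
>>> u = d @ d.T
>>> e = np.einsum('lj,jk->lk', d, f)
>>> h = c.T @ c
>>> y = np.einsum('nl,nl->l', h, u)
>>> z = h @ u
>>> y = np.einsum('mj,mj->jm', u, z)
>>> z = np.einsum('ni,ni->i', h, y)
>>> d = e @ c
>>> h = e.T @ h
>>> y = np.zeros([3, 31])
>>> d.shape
(29, 29)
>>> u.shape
(29, 29)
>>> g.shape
(31,)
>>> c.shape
(13, 29)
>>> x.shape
()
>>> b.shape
(3,)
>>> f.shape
(3, 13)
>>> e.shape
(29, 13)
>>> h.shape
(13, 29)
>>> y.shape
(3, 31)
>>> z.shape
(29,)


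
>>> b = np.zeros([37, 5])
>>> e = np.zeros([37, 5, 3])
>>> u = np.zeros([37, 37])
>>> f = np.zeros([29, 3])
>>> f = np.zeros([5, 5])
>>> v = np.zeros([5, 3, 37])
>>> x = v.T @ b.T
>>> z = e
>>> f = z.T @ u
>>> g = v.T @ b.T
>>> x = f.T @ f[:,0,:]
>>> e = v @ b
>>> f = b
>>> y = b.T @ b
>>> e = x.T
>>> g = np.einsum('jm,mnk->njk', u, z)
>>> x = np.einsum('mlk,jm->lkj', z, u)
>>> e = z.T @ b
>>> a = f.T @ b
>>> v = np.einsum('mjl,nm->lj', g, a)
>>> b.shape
(37, 5)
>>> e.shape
(3, 5, 5)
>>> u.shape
(37, 37)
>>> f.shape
(37, 5)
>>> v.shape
(3, 37)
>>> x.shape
(5, 3, 37)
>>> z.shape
(37, 5, 3)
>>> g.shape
(5, 37, 3)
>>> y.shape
(5, 5)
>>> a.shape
(5, 5)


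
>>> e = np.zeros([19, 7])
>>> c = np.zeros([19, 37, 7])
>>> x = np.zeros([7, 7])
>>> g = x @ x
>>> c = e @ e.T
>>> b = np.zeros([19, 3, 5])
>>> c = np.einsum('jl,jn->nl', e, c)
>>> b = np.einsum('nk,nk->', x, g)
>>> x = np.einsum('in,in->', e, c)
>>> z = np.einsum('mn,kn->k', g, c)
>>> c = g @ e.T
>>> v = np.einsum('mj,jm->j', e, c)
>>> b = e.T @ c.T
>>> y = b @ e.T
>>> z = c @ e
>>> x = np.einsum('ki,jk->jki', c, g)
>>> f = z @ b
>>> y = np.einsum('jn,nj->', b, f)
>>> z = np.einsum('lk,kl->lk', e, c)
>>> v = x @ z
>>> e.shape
(19, 7)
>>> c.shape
(7, 19)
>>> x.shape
(7, 7, 19)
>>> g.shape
(7, 7)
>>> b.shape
(7, 7)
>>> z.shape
(19, 7)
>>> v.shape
(7, 7, 7)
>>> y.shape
()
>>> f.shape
(7, 7)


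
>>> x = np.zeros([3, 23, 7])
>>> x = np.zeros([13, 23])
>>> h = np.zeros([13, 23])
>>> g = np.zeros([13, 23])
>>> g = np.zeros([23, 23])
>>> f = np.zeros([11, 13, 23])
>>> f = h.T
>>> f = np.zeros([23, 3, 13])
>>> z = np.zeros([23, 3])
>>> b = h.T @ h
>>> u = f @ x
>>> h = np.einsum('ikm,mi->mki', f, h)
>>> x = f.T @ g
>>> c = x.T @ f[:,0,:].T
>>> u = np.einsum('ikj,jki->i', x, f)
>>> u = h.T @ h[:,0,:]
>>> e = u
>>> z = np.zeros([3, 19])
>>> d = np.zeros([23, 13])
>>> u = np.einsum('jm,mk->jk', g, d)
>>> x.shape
(13, 3, 23)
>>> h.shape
(13, 3, 23)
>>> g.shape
(23, 23)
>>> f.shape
(23, 3, 13)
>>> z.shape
(3, 19)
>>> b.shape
(23, 23)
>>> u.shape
(23, 13)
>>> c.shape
(23, 3, 23)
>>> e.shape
(23, 3, 23)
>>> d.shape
(23, 13)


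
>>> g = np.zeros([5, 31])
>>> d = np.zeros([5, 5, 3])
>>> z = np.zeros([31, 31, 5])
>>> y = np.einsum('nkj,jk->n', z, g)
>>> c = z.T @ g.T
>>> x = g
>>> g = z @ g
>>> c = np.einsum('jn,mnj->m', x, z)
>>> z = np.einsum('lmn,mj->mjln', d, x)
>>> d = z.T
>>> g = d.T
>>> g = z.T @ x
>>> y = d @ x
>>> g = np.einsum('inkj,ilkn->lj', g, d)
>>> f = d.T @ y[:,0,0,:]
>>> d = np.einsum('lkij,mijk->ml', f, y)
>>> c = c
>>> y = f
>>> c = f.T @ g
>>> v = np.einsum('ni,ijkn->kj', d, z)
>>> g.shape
(5, 31)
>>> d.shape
(3, 5)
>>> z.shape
(5, 31, 5, 3)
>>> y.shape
(5, 31, 5, 31)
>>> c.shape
(31, 5, 31, 31)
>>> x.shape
(5, 31)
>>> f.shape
(5, 31, 5, 31)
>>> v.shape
(5, 31)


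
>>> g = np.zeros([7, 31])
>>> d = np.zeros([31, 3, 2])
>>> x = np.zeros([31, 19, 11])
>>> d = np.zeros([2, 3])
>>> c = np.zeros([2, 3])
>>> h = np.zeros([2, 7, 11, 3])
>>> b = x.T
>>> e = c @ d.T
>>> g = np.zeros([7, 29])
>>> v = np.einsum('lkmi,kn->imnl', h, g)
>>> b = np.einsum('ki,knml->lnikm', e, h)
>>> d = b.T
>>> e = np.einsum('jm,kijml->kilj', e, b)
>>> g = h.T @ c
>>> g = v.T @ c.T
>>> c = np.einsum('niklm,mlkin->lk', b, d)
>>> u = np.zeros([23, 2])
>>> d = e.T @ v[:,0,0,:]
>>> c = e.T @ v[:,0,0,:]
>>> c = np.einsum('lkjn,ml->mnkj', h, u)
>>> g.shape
(2, 29, 11, 2)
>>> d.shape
(2, 11, 7, 2)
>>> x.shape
(31, 19, 11)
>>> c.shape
(23, 3, 7, 11)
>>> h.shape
(2, 7, 11, 3)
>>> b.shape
(3, 7, 2, 2, 11)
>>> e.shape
(3, 7, 11, 2)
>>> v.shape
(3, 11, 29, 2)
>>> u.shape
(23, 2)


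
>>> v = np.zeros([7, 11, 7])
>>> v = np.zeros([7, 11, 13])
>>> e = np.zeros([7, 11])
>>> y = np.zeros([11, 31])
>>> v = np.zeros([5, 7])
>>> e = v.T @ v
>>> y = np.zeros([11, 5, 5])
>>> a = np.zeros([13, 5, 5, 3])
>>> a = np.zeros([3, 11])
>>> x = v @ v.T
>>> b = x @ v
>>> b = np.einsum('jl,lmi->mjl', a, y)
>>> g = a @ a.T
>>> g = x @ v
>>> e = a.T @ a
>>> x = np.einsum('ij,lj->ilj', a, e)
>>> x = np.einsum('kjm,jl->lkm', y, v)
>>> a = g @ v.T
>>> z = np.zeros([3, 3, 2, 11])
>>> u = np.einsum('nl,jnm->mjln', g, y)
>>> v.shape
(5, 7)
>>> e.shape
(11, 11)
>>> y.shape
(11, 5, 5)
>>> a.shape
(5, 5)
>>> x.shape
(7, 11, 5)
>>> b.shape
(5, 3, 11)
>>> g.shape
(5, 7)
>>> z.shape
(3, 3, 2, 11)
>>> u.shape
(5, 11, 7, 5)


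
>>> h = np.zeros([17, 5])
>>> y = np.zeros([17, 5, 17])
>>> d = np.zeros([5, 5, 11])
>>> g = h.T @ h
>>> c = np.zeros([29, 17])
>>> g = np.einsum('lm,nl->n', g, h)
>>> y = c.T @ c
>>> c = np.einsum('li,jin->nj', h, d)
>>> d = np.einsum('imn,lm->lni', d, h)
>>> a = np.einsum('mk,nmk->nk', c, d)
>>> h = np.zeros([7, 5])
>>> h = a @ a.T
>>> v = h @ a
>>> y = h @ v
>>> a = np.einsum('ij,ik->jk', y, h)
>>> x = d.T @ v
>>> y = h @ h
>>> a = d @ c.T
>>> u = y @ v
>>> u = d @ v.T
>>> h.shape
(17, 17)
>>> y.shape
(17, 17)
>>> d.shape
(17, 11, 5)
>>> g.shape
(17,)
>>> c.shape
(11, 5)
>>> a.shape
(17, 11, 11)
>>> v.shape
(17, 5)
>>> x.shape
(5, 11, 5)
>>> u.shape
(17, 11, 17)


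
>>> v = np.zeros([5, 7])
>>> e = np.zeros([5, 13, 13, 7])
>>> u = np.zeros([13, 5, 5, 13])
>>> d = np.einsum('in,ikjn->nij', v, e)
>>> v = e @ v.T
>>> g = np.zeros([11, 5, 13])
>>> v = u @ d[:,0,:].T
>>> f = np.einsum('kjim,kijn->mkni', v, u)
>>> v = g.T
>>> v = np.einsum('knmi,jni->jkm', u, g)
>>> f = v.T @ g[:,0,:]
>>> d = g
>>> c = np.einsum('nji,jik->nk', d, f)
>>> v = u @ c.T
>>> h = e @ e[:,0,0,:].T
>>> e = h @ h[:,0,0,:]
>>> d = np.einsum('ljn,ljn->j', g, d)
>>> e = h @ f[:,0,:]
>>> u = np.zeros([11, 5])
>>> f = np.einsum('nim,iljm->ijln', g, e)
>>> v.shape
(13, 5, 5, 11)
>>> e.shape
(5, 13, 13, 13)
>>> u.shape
(11, 5)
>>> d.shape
(5,)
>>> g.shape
(11, 5, 13)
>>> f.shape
(5, 13, 13, 11)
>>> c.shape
(11, 13)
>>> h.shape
(5, 13, 13, 5)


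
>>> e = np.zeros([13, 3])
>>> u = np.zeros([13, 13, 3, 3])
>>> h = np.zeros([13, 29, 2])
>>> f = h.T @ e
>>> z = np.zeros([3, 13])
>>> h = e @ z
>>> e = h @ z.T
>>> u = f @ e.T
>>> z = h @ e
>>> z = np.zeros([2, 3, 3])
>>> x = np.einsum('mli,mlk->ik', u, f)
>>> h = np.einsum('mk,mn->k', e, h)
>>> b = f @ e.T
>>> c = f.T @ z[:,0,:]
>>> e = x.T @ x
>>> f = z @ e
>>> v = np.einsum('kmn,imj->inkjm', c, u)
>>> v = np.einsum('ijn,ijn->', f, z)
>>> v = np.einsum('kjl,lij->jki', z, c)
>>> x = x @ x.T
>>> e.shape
(3, 3)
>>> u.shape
(2, 29, 13)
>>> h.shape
(3,)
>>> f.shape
(2, 3, 3)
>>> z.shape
(2, 3, 3)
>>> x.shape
(13, 13)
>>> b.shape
(2, 29, 13)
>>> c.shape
(3, 29, 3)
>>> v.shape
(3, 2, 29)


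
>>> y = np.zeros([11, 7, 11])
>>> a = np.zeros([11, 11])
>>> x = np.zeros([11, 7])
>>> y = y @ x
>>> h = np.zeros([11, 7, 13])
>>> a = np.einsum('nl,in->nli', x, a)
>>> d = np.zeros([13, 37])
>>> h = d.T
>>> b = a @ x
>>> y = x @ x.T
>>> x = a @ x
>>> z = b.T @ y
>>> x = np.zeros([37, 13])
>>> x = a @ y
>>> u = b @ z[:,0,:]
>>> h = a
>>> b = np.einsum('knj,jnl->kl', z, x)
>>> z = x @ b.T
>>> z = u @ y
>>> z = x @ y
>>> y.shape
(11, 11)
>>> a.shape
(11, 7, 11)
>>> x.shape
(11, 7, 11)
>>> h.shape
(11, 7, 11)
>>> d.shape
(13, 37)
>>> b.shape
(7, 11)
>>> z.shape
(11, 7, 11)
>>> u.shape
(11, 7, 11)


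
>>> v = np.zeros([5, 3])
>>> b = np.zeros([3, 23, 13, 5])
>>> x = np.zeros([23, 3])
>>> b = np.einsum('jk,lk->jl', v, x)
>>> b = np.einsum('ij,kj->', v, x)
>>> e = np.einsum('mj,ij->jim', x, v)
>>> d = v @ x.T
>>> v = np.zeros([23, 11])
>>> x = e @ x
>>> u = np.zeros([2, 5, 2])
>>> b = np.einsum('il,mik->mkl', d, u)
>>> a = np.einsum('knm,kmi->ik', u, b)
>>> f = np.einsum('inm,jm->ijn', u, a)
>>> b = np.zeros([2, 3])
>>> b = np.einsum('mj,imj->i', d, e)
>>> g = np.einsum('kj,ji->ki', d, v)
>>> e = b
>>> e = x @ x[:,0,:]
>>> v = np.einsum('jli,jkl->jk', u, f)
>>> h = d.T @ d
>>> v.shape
(2, 23)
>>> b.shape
(3,)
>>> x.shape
(3, 5, 3)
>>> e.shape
(3, 5, 3)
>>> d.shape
(5, 23)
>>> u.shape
(2, 5, 2)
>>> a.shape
(23, 2)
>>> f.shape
(2, 23, 5)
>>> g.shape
(5, 11)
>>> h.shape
(23, 23)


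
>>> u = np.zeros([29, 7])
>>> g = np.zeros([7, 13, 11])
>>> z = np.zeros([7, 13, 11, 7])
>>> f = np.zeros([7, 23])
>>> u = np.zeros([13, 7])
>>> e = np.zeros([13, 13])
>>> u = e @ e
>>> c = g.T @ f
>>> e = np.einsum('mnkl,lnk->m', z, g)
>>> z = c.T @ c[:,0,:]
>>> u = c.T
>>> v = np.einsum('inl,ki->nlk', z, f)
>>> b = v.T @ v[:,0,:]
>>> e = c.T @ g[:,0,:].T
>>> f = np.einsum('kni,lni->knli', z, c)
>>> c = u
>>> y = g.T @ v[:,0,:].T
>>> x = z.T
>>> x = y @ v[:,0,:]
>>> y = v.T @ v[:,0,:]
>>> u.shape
(23, 13, 11)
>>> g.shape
(7, 13, 11)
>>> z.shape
(23, 13, 23)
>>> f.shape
(23, 13, 11, 23)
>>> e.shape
(23, 13, 7)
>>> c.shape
(23, 13, 11)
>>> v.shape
(13, 23, 7)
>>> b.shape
(7, 23, 7)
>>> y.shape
(7, 23, 7)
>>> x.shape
(11, 13, 7)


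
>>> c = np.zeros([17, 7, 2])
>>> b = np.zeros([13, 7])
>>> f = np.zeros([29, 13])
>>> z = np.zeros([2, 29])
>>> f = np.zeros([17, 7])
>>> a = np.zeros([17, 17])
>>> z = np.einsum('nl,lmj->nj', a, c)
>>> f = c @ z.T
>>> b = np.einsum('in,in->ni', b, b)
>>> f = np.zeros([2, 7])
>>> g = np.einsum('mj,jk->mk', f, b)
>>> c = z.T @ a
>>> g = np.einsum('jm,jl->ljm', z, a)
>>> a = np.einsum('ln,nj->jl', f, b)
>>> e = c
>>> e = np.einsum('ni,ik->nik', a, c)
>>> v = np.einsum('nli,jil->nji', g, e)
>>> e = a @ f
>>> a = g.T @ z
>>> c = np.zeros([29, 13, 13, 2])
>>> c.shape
(29, 13, 13, 2)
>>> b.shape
(7, 13)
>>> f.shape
(2, 7)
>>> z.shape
(17, 2)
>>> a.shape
(2, 17, 2)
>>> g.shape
(17, 17, 2)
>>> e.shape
(13, 7)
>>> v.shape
(17, 13, 2)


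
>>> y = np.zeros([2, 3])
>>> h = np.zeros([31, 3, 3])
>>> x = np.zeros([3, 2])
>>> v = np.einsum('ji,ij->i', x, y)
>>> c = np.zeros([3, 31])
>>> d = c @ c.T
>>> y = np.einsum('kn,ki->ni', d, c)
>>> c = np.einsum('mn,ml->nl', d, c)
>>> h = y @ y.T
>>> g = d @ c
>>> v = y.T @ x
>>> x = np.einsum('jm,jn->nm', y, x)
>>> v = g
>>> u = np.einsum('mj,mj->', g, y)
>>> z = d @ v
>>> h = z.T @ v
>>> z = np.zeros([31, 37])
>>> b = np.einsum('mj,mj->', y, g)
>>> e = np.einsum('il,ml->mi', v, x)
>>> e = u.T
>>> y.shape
(3, 31)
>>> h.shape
(31, 31)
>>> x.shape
(2, 31)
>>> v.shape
(3, 31)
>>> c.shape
(3, 31)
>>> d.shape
(3, 3)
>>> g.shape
(3, 31)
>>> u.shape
()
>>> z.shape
(31, 37)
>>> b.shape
()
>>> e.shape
()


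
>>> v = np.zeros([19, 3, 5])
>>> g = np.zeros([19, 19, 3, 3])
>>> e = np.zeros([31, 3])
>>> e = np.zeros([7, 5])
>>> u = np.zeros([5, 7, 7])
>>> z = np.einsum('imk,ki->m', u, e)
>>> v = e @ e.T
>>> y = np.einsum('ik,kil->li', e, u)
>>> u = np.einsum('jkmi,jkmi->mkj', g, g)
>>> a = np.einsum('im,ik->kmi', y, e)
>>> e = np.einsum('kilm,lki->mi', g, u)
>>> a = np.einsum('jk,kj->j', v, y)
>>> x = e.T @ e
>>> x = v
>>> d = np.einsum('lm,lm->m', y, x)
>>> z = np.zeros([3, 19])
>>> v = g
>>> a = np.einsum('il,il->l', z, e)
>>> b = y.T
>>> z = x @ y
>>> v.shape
(19, 19, 3, 3)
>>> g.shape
(19, 19, 3, 3)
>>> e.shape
(3, 19)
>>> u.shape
(3, 19, 19)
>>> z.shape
(7, 7)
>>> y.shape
(7, 7)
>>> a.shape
(19,)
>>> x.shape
(7, 7)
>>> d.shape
(7,)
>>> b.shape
(7, 7)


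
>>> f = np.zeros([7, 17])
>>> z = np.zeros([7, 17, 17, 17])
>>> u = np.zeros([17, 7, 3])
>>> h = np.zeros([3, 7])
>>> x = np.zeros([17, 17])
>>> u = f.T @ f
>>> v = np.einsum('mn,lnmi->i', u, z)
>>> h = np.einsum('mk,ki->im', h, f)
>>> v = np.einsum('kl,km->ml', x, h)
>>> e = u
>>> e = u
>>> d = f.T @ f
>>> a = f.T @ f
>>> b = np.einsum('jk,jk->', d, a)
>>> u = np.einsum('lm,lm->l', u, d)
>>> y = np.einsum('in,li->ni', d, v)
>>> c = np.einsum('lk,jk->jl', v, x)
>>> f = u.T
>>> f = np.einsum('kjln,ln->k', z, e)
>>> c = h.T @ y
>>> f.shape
(7,)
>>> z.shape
(7, 17, 17, 17)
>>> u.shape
(17,)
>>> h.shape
(17, 3)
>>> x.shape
(17, 17)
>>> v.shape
(3, 17)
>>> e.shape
(17, 17)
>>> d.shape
(17, 17)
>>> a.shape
(17, 17)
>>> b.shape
()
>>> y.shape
(17, 17)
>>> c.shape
(3, 17)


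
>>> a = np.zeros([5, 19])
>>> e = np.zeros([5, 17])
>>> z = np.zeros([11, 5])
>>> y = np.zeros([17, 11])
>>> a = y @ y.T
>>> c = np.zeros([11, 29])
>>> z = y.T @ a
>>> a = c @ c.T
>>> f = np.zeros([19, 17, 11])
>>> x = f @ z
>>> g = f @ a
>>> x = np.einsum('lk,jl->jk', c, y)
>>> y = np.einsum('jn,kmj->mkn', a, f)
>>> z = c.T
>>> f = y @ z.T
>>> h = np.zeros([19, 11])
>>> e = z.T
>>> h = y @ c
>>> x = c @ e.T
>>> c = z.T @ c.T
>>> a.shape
(11, 11)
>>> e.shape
(11, 29)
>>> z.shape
(29, 11)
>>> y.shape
(17, 19, 11)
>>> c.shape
(11, 11)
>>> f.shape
(17, 19, 29)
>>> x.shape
(11, 11)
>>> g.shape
(19, 17, 11)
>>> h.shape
(17, 19, 29)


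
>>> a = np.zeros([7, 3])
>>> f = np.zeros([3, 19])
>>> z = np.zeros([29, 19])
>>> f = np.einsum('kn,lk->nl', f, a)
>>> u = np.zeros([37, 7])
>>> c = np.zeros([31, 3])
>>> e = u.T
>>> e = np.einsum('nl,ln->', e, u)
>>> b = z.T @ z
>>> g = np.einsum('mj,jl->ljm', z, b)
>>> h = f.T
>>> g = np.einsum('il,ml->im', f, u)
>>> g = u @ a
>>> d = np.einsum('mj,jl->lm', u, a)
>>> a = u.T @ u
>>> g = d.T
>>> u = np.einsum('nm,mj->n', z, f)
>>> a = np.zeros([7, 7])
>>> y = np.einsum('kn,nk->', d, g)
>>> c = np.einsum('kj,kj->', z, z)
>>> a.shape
(7, 7)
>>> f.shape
(19, 7)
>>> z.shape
(29, 19)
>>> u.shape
(29,)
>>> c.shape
()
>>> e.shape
()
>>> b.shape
(19, 19)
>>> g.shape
(37, 3)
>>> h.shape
(7, 19)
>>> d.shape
(3, 37)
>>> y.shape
()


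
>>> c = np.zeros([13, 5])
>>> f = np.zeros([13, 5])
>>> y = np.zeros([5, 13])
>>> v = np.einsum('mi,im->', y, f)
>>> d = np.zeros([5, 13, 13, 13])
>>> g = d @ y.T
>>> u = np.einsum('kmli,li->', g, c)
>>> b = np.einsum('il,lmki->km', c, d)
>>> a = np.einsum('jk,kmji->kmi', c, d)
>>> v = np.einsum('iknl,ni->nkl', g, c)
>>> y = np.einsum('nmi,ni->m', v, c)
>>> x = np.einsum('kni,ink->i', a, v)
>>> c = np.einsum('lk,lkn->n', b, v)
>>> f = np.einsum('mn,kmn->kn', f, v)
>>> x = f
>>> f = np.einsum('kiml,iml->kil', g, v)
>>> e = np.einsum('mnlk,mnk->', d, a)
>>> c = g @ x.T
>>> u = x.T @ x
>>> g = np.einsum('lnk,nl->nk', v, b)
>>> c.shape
(5, 13, 13, 13)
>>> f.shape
(5, 13, 5)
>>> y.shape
(13,)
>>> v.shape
(13, 13, 5)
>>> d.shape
(5, 13, 13, 13)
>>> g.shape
(13, 5)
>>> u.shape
(5, 5)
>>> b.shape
(13, 13)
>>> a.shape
(5, 13, 13)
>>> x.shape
(13, 5)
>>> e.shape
()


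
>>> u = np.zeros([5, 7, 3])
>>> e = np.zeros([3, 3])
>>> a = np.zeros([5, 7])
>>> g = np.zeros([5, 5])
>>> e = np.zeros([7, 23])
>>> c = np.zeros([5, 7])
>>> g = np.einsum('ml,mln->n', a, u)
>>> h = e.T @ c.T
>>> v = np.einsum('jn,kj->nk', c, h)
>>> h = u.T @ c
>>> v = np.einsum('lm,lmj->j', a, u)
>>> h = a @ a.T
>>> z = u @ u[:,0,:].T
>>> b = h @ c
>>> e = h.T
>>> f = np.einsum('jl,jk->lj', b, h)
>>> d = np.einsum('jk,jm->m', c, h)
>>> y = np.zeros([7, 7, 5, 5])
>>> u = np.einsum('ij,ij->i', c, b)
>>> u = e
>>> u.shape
(5, 5)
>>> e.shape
(5, 5)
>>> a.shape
(5, 7)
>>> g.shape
(3,)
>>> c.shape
(5, 7)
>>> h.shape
(5, 5)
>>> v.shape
(3,)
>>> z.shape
(5, 7, 5)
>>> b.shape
(5, 7)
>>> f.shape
(7, 5)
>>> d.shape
(5,)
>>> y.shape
(7, 7, 5, 5)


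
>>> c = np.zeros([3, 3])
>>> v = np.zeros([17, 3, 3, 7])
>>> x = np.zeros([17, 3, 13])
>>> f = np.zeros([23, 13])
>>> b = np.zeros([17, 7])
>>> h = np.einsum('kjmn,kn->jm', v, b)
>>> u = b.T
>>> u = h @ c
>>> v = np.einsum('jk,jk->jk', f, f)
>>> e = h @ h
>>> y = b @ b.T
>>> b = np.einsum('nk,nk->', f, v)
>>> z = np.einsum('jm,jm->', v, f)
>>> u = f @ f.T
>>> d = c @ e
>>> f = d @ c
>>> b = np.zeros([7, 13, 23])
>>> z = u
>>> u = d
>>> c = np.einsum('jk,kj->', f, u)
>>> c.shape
()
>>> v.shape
(23, 13)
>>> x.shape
(17, 3, 13)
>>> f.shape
(3, 3)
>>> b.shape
(7, 13, 23)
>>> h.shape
(3, 3)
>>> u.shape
(3, 3)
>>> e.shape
(3, 3)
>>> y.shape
(17, 17)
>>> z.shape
(23, 23)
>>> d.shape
(3, 3)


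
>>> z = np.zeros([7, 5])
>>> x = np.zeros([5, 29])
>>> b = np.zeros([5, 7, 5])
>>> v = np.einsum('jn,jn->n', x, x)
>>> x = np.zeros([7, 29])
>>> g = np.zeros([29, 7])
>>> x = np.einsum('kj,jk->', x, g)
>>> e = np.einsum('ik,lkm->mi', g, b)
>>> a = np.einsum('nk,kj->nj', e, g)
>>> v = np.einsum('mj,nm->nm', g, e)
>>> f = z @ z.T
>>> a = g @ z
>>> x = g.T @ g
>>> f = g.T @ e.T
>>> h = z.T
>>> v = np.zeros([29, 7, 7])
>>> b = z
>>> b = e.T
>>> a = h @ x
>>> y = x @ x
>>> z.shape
(7, 5)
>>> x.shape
(7, 7)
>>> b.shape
(29, 5)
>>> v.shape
(29, 7, 7)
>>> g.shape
(29, 7)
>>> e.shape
(5, 29)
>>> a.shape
(5, 7)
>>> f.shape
(7, 5)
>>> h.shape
(5, 7)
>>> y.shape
(7, 7)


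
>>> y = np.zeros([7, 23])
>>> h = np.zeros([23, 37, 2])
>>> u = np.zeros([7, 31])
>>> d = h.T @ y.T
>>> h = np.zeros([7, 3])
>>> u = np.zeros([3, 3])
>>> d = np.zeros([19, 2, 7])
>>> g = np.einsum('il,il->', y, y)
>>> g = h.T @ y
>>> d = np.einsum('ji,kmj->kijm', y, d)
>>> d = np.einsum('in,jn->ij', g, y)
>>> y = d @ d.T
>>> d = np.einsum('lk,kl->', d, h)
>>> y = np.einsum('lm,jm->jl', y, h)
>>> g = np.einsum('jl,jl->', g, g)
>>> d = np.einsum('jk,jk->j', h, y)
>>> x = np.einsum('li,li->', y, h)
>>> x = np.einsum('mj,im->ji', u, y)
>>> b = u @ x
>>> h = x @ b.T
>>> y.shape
(7, 3)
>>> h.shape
(3, 3)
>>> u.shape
(3, 3)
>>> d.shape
(7,)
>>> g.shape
()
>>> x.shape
(3, 7)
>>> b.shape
(3, 7)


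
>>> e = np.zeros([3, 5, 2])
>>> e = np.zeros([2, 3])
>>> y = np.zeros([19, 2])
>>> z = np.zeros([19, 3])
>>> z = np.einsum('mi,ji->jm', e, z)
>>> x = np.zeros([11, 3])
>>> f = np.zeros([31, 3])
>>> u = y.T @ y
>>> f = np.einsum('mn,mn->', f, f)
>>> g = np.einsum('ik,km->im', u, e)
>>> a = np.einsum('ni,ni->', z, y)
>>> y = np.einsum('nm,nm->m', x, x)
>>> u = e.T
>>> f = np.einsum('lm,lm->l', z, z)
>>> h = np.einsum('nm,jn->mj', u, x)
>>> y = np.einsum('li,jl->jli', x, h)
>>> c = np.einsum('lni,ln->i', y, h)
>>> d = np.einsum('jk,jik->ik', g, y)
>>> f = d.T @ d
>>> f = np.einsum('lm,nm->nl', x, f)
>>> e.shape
(2, 3)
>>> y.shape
(2, 11, 3)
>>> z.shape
(19, 2)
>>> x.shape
(11, 3)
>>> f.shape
(3, 11)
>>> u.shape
(3, 2)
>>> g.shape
(2, 3)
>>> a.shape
()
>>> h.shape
(2, 11)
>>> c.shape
(3,)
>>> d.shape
(11, 3)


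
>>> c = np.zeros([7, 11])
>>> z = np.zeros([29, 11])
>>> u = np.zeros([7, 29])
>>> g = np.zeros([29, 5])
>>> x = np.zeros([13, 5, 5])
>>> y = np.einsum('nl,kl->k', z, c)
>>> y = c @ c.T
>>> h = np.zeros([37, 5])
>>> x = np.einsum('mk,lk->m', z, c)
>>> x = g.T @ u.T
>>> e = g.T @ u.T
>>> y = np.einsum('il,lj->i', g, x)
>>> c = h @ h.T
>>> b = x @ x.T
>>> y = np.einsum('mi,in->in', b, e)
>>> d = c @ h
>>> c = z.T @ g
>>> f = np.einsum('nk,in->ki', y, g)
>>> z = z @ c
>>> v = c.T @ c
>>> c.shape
(11, 5)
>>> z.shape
(29, 5)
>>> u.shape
(7, 29)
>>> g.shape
(29, 5)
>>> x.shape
(5, 7)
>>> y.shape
(5, 7)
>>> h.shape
(37, 5)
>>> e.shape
(5, 7)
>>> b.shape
(5, 5)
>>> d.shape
(37, 5)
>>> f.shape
(7, 29)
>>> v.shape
(5, 5)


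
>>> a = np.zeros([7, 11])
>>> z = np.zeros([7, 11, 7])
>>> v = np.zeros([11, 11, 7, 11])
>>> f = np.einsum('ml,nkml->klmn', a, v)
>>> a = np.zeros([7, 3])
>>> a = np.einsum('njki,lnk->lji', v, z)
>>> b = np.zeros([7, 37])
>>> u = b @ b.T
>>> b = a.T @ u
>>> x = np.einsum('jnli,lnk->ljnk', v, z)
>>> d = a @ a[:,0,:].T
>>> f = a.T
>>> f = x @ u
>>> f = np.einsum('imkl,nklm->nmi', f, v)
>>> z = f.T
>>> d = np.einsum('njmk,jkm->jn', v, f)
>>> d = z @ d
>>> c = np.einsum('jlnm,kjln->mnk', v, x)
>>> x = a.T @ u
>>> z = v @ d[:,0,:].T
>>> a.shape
(7, 11, 11)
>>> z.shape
(11, 11, 7, 7)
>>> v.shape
(11, 11, 7, 11)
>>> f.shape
(11, 11, 7)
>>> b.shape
(11, 11, 7)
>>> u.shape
(7, 7)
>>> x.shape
(11, 11, 7)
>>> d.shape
(7, 11, 11)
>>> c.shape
(11, 7, 7)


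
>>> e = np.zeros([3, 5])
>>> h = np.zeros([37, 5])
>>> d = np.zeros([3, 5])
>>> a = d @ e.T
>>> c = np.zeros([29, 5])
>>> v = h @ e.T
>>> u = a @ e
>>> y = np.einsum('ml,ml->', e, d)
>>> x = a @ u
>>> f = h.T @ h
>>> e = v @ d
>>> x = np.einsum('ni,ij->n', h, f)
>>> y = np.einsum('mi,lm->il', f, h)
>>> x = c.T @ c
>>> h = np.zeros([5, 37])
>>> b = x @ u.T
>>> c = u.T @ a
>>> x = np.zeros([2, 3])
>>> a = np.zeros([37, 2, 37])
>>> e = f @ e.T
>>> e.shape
(5, 37)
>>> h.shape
(5, 37)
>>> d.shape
(3, 5)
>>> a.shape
(37, 2, 37)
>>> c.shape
(5, 3)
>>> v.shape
(37, 3)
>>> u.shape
(3, 5)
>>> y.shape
(5, 37)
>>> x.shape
(2, 3)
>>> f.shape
(5, 5)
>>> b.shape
(5, 3)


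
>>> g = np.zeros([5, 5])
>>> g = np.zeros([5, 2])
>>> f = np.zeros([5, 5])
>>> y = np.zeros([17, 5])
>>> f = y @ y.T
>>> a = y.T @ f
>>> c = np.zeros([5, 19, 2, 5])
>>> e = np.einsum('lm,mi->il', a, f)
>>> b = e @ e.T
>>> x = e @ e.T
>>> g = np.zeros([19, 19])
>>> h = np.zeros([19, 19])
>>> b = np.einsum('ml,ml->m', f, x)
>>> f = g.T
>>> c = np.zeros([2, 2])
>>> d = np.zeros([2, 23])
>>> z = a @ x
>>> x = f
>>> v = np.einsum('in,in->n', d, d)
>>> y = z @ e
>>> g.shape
(19, 19)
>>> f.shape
(19, 19)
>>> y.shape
(5, 5)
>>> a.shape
(5, 17)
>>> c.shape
(2, 2)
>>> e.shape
(17, 5)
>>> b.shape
(17,)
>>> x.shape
(19, 19)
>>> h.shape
(19, 19)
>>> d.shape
(2, 23)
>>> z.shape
(5, 17)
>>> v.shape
(23,)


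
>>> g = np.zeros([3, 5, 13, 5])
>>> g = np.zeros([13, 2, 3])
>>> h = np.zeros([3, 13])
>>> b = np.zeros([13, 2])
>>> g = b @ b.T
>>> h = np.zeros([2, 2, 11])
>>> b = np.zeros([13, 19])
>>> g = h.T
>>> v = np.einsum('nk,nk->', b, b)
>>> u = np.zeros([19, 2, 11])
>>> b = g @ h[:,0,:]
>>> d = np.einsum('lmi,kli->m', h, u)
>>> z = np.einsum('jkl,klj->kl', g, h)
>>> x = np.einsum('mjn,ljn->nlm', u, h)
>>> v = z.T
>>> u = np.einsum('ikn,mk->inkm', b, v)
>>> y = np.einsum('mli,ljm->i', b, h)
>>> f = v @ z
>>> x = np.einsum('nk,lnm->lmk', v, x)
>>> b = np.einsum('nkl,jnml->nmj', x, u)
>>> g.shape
(11, 2, 2)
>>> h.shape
(2, 2, 11)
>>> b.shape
(11, 2, 11)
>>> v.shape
(2, 2)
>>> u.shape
(11, 11, 2, 2)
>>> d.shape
(2,)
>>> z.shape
(2, 2)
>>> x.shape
(11, 19, 2)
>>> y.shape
(11,)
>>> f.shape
(2, 2)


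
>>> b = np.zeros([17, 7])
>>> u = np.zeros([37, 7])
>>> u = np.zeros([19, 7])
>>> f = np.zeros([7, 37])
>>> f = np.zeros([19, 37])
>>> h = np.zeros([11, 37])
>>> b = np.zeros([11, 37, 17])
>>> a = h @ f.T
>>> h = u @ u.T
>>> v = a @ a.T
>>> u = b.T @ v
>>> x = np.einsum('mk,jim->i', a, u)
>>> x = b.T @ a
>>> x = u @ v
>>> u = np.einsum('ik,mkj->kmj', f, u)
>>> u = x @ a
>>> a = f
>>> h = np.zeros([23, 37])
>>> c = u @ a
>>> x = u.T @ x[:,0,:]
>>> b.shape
(11, 37, 17)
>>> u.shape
(17, 37, 19)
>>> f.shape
(19, 37)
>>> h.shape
(23, 37)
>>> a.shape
(19, 37)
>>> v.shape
(11, 11)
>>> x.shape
(19, 37, 11)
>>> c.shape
(17, 37, 37)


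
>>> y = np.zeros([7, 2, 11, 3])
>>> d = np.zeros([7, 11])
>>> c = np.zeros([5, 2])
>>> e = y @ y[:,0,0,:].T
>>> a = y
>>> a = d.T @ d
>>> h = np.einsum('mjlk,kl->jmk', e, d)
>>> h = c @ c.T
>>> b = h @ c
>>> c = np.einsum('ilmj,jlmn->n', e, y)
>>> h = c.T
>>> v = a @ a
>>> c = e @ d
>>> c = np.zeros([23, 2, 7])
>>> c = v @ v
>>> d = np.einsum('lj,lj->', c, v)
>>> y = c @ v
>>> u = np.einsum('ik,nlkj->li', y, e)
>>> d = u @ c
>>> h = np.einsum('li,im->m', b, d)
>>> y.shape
(11, 11)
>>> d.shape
(2, 11)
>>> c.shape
(11, 11)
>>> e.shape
(7, 2, 11, 7)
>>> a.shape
(11, 11)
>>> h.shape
(11,)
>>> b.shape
(5, 2)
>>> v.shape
(11, 11)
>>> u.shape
(2, 11)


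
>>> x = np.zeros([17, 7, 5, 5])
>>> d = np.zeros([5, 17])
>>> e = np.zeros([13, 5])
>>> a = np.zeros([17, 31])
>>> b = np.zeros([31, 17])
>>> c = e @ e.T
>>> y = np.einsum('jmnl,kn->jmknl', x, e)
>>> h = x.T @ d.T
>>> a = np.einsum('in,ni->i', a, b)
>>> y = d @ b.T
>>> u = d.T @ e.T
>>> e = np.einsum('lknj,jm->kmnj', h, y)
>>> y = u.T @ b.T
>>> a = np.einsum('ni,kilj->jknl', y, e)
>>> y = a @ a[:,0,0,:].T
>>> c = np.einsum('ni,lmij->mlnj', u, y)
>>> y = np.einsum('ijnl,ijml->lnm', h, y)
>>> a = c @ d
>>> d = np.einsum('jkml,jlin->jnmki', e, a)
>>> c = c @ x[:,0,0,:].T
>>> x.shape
(17, 7, 5, 5)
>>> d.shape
(5, 17, 7, 31, 17)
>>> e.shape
(5, 31, 7, 5)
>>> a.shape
(5, 5, 17, 17)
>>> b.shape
(31, 17)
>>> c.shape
(5, 5, 17, 17)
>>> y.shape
(5, 7, 13)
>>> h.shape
(5, 5, 7, 5)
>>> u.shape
(17, 13)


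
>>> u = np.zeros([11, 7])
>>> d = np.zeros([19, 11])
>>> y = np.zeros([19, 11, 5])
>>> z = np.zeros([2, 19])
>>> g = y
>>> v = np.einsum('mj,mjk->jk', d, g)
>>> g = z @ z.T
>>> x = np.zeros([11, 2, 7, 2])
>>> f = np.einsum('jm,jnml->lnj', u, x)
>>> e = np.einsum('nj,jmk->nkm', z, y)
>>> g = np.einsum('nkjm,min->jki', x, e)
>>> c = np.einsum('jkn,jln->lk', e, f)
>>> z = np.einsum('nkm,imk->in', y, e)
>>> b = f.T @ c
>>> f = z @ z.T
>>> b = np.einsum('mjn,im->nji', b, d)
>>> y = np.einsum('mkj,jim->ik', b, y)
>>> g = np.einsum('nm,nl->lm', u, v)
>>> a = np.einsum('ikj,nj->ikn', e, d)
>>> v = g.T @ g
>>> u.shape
(11, 7)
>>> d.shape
(19, 11)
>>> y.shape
(11, 2)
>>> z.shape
(2, 19)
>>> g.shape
(5, 7)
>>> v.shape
(7, 7)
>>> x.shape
(11, 2, 7, 2)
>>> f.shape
(2, 2)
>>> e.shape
(2, 5, 11)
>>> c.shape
(2, 5)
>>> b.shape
(5, 2, 19)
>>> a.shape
(2, 5, 19)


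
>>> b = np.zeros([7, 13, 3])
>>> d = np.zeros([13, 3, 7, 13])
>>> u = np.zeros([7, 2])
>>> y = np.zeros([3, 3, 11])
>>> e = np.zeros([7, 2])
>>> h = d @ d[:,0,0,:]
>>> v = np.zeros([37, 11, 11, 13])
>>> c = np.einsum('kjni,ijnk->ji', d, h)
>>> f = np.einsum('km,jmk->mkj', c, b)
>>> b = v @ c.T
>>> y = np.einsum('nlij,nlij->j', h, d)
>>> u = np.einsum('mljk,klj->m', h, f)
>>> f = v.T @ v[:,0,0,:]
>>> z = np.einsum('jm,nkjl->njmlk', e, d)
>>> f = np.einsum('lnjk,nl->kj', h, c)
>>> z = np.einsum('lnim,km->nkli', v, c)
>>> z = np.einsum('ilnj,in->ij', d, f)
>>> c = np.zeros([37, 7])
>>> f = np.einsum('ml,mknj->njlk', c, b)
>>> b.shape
(37, 11, 11, 3)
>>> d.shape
(13, 3, 7, 13)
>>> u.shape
(13,)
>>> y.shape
(13,)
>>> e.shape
(7, 2)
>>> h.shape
(13, 3, 7, 13)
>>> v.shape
(37, 11, 11, 13)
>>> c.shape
(37, 7)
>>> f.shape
(11, 3, 7, 11)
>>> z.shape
(13, 13)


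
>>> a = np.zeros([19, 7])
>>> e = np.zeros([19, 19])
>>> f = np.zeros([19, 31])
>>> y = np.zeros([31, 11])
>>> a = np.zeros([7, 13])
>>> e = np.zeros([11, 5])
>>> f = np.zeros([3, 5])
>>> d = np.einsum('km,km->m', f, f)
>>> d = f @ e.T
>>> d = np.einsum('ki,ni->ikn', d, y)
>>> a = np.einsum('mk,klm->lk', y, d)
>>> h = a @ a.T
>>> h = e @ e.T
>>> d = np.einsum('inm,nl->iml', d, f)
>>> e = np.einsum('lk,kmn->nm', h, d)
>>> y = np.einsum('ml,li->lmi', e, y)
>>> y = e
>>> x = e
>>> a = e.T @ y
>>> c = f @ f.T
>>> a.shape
(31, 31)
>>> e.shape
(5, 31)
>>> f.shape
(3, 5)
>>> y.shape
(5, 31)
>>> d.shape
(11, 31, 5)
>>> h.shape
(11, 11)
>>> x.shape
(5, 31)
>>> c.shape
(3, 3)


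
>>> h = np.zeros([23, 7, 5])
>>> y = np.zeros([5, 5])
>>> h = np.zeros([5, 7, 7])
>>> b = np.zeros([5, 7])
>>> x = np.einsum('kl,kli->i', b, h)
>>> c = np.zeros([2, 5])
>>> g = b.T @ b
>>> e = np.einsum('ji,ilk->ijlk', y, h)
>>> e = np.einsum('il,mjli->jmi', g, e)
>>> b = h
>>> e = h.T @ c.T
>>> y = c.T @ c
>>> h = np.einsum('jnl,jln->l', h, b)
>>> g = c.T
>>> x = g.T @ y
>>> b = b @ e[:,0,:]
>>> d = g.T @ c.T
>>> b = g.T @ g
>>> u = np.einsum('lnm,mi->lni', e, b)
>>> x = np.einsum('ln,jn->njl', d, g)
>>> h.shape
(7,)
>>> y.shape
(5, 5)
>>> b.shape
(2, 2)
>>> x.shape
(2, 5, 2)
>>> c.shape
(2, 5)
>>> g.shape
(5, 2)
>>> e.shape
(7, 7, 2)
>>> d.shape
(2, 2)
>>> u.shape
(7, 7, 2)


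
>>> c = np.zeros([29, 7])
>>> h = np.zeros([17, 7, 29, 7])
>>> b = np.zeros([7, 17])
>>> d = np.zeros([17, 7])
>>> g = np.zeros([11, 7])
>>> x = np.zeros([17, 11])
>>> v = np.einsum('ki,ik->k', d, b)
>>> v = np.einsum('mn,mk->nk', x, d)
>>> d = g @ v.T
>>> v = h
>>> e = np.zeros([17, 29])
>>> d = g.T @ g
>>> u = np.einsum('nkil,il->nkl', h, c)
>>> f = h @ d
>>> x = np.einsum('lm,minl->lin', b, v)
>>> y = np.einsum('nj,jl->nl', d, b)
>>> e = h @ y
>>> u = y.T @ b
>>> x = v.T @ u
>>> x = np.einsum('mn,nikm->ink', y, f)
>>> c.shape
(29, 7)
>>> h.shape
(17, 7, 29, 7)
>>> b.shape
(7, 17)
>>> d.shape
(7, 7)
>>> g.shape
(11, 7)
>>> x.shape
(7, 17, 29)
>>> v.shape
(17, 7, 29, 7)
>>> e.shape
(17, 7, 29, 17)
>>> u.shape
(17, 17)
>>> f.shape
(17, 7, 29, 7)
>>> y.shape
(7, 17)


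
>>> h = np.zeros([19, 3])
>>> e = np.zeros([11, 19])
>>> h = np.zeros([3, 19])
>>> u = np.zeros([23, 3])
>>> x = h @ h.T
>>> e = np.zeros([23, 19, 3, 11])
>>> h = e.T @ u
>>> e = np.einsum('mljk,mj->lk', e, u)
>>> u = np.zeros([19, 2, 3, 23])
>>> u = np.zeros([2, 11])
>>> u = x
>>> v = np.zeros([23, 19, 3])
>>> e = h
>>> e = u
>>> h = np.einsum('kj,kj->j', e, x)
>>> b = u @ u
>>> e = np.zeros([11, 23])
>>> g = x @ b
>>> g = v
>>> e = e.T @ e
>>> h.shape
(3,)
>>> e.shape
(23, 23)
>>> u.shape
(3, 3)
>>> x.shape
(3, 3)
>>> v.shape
(23, 19, 3)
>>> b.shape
(3, 3)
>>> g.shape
(23, 19, 3)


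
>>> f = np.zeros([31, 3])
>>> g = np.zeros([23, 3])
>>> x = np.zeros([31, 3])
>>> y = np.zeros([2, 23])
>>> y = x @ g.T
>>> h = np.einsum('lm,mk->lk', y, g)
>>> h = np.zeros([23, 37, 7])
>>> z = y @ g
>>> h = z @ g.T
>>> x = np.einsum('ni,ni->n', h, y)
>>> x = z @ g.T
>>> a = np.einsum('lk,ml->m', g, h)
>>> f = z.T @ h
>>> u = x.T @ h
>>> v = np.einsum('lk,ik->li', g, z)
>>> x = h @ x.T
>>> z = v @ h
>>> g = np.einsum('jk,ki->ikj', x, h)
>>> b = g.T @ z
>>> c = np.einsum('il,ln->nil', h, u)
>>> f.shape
(3, 23)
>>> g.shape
(23, 31, 31)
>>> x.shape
(31, 31)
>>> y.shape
(31, 23)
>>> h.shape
(31, 23)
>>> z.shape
(23, 23)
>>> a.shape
(31,)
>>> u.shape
(23, 23)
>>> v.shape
(23, 31)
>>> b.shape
(31, 31, 23)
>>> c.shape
(23, 31, 23)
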